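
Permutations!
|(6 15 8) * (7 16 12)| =3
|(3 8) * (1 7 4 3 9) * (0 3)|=7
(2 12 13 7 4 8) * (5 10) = (2 12 13 7 4 8)(5 10) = [0, 1, 12, 3, 8, 10, 6, 4, 2, 9, 5, 11, 13, 7]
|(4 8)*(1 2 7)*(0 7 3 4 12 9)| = |(0 7 1 2 3 4 8 12 9)| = 9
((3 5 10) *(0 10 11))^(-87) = ((0 10 3 5 11))^(-87) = (0 5 10 11 3)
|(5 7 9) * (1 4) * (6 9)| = |(1 4)(5 7 6 9)| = 4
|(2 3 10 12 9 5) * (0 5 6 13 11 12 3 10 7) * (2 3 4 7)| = 35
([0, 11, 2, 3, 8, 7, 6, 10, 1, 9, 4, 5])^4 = (1 10 11 4 5 8 7)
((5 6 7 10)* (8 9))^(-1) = (5 10 7 6)(8 9)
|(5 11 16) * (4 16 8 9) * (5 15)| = 7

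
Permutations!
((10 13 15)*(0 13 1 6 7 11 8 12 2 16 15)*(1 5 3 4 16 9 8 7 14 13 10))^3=(0 3 15 14 10 4 1 13 5 16 6)(2 12 8 9)(7 11)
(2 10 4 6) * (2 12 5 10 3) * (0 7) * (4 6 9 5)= (0 7)(2 3)(4 9 5 10 6 12)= [7, 1, 3, 2, 9, 10, 12, 0, 8, 5, 6, 11, 4]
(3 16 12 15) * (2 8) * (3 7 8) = (2 3 16 12 15 7 8) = [0, 1, 3, 16, 4, 5, 6, 8, 2, 9, 10, 11, 15, 13, 14, 7, 12]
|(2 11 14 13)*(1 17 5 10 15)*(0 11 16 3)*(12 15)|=42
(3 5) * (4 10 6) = (3 5)(4 10 6) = [0, 1, 2, 5, 10, 3, 4, 7, 8, 9, 6]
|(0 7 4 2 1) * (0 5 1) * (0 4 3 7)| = 2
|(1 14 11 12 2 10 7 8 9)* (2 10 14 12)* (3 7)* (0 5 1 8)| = 42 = |(0 5 1 12 10 3 7)(2 14 11)(8 9)|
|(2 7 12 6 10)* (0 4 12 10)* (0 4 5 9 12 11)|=21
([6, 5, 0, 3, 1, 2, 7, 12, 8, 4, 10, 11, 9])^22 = (0 9 2 12 5 7 1 6 4)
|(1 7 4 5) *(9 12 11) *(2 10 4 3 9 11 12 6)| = 9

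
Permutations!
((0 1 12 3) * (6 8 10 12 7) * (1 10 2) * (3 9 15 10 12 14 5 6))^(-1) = (0 3 7 1 2 8 6 5 14 10 15 9 12)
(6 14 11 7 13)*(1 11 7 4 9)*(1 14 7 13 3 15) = (1 11 4 9 14 13 6 7 3 15) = [0, 11, 2, 15, 9, 5, 7, 3, 8, 14, 10, 4, 12, 6, 13, 1]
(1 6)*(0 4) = [4, 6, 2, 3, 0, 5, 1] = (0 4)(1 6)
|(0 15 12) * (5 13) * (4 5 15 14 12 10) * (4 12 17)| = 9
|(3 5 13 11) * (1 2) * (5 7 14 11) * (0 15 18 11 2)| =18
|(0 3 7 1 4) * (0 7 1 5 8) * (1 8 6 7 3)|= |(0 1 4 3 8)(5 6 7)|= 15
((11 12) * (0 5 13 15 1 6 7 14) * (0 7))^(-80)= (0 1 13)(5 6 15)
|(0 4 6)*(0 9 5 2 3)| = 7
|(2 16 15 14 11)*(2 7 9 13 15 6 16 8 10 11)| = |(2 8 10 11 7 9 13 15 14)(6 16)| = 18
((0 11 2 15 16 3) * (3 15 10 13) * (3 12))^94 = ((0 11 2 10 13 12 3)(15 16))^94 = (16)(0 10 3 2 12 11 13)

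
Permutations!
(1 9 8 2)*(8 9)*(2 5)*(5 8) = (9)(1 5 2) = [0, 5, 1, 3, 4, 2, 6, 7, 8, 9]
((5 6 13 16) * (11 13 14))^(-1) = ((5 6 14 11 13 16))^(-1) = (5 16 13 11 14 6)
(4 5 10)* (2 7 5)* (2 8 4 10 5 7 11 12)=(2 11 12)(4 8)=[0, 1, 11, 3, 8, 5, 6, 7, 4, 9, 10, 12, 2]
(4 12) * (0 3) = (0 3)(4 12) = [3, 1, 2, 0, 12, 5, 6, 7, 8, 9, 10, 11, 4]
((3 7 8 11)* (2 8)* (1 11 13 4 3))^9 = (1 11)(2 4)(3 8)(7 13)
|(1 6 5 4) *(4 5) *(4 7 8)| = 5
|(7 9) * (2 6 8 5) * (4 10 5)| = 6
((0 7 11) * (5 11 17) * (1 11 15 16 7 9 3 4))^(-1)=((0 9 3 4 1 11)(5 15 16 7 17))^(-1)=(0 11 1 4 3 9)(5 17 7 16 15)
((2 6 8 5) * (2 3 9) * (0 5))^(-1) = (0 8 6 2 9 3 5)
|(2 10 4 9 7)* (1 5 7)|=7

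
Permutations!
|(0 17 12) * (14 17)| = |(0 14 17 12)| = 4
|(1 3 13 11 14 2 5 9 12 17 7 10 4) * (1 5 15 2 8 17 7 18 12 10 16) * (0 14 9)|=16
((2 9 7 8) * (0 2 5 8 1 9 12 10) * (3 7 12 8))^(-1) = ((0 2 8 5 3 7 1 9 12 10))^(-1) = (0 10 12 9 1 7 3 5 8 2)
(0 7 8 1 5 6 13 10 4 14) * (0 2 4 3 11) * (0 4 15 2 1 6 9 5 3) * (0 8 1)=(0 7 1 3 11 4 14)(2 15)(5 9)(6 13 10 8)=[7, 3, 15, 11, 14, 9, 13, 1, 6, 5, 8, 4, 12, 10, 0, 2]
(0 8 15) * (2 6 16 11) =(0 8 15)(2 6 16 11) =[8, 1, 6, 3, 4, 5, 16, 7, 15, 9, 10, 2, 12, 13, 14, 0, 11]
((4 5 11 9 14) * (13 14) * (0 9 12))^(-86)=(0 13 4 11)(5 12 9 14)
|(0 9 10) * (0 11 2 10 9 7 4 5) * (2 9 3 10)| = 4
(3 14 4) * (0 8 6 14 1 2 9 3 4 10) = (0 8 6 14 10)(1 2 9 3) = [8, 2, 9, 1, 4, 5, 14, 7, 6, 3, 0, 11, 12, 13, 10]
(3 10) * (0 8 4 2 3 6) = (0 8 4 2 3 10 6) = [8, 1, 3, 10, 2, 5, 0, 7, 4, 9, 6]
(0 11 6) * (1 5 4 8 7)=(0 11 6)(1 5 4 8 7)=[11, 5, 2, 3, 8, 4, 0, 1, 7, 9, 10, 6]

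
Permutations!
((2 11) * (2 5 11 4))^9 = ((2 4)(5 11))^9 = (2 4)(5 11)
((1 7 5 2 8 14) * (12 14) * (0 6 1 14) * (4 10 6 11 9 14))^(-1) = (0 12 8 2 5 7 1 6 10 4 14 9 11)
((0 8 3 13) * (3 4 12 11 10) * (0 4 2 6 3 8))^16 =(2 10 12 13 6 8 11 4 3)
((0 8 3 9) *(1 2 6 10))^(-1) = ((0 8 3 9)(1 2 6 10))^(-1) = (0 9 3 8)(1 10 6 2)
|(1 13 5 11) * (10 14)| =4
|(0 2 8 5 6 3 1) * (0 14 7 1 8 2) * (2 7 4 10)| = 12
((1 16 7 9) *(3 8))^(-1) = ((1 16 7 9)(3 8))^(-1) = (1 9 7 16)(3 8)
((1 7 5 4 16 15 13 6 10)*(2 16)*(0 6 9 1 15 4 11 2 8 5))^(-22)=((0 6 10 15 13 9 1 7)(2 16 4 8 5 11))^(-22)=(0 10 13 1)(2 4 5)(6 15 9 7)(8 11 16)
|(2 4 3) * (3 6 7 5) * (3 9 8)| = |(2 4 6 7 5 9 8 3)| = 8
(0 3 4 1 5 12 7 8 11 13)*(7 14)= (0 3 4 1 5 12 14 7 8 11 13)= [3, 5, 2, 4, 1, 12, 6, 8, 11, 9, 10, 13, 14, 0, 7]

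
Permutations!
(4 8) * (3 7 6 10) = (3 7 6 10)(4 8) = [0, 1, 2, 7, 8, 5, 10, 6, 4, 9, 3]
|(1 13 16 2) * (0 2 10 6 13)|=|(0 2 1)(6 13 16 10)|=12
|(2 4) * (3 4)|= |(2 3 4)|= 3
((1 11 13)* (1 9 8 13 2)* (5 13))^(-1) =(1 2 11)(5 8 9 13)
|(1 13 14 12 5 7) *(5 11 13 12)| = 7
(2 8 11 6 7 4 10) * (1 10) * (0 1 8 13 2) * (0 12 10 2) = (0 1 2 13)(4 8 11 6 7)(10 12) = [1, 2, 13, 3, 8, 5, 7, 4, 11, 9, 12, 6, 10, 0]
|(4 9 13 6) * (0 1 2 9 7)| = 8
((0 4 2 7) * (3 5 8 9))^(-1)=(0 7 2 4)(3 9 8 5)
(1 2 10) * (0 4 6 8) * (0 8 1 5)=(0 4 6 1 2 10 5)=[4, 2, 10, 3, 6, 0, 1, 7, 8, 9, 5]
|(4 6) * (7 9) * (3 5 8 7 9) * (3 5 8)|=4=|(9)(3 8 7 5)(4 6)|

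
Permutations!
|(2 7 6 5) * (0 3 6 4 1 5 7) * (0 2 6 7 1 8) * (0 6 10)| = 9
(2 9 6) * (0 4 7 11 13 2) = [4, 1, 9, 3, 7, 5, 0, 11, 8, 6, 10, 13, 12, 2] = (0 4 7 11 13 2 9 6)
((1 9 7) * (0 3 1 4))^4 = (0 7 1)(3 4 9)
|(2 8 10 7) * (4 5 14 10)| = 7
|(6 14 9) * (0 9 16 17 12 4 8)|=9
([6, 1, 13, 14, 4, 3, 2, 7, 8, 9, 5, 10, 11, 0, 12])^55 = [13, 1, 6, 14, 4, 3, 0, 7, 8, 9, 5, 10, 11, 2, 12]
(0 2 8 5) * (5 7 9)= (0 2 8 7 9 5)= [2, 1, 8, 3, 4, 0, 6, 9, 7, 5]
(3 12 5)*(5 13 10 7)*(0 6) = (0 6)(3 12 13 10 7 5) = [6, 1, 2, 12, 4, 3, 0, 5, 8, 9, 7, 11, 13, 10]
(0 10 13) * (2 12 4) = (0 10 13)(2 12 4) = [10, 1, 12, 3, 2, 5, 6, 7, 8, 9, 13, 11, 4, 0]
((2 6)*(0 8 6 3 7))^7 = ((0 8 6 2 3 7))^7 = (0 8 6 2 3 7)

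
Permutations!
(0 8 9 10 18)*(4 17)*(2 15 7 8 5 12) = [5, 1, 15, 3, 17, 12, 6, 8, 9, 10, 18, 11, 2, 13, 14, 7, 16, 4, 0] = (0 5 12 2 15 7 8 9 10 18)(4 17)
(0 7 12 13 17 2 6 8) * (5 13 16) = (0 7 12 16 5 13 17 2 6 8) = [7, 1, 6, 3, 4, 13, 8, 12, 0, 9, 10, 11, 16, 17, 14, 15, 5, 2]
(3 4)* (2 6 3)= (2 6 3 4)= [0, 1, 6, 4, 2, 5, 3]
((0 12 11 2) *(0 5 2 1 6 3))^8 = ((0 12 11 1 6 3)(2 5))^8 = (0 11 6)(1 3 12)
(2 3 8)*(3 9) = (2 9 3 8) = [0, 1, 9, 8, 4, 5, 6, 7, 2, 3]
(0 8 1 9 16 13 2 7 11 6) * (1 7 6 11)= (0 8 7 1 9 16 13 2 6)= [8, 9, 6, 3, 4, 5, 0, 1, 7, 16, 10, 11, 12, 2, 14, 15, 13]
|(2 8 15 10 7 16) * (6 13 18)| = 6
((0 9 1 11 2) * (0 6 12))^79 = (0 1 2 12 9 11 6)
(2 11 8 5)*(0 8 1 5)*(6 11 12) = (0 8)(1 5 2 12 6 11) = [8, 5, 12, 3, 4, 2, 11, 7, 0, 9, 10, 1, 6]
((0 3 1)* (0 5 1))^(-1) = ((0 3)(1 5))^(-1) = (0 3)(1 5)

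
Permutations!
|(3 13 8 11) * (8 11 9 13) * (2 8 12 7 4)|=9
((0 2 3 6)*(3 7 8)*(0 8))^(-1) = (0 7 2)(3 8 6)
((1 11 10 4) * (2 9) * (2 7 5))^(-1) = ((1 11 10 4)(2 9 7 5))^(-1) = (1 4 10 11)(2 5 7 9)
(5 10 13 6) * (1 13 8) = (1 13 6 5 10 8) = [0, 13, 2, 3, 4, 10, 5, 7, 1, 9, 8, 11, 12, 6]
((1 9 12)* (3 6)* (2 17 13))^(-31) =((1 9 12)(2 17 13)(3 6))^(-31) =(1 12 9)(2 13 17)(3 6)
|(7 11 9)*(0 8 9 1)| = 6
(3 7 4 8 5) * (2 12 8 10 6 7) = (2 12 8 5 3)(4 10 6 7) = [0, 1, 12, 2, 10, 3, 7, 4, 5, 9, 6, 11, 8]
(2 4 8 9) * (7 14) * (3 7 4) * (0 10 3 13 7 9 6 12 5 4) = [10, 1, 13, 9, 8, 4, 12, 14, 6, 2, 3, 11, 5, 7, 0] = (0 10 3 9 2 13 7 14)(4 8 6 12 5)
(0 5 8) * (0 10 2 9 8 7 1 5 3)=(0 3)(1 5 7)(2 9 8 10)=[3, 5, 9, 0, 4, 7, 6, 1, 10, 8, 2]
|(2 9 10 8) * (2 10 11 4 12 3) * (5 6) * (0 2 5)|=18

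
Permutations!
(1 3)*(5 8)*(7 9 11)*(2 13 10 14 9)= (1 3)(2 13 10 14 9 11 7)(5 8)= [0, 3, 13, 1, 4, 8, 6, 2, 5, 11, 14, 7, 12, 10, 9]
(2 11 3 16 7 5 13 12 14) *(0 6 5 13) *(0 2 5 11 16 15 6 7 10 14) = (0 7 13 12)(2 16 10 14 5)(3 15 6 11) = [7, 1, 16, 15, 4, 2, 11, 13, 8, 9, 14, 3, 0, 12, 5, 6, 10]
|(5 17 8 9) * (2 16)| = |(2 16)(5 17 8 9)| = 4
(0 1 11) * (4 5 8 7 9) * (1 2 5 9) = [2, 11, 5, 3, 9, 8, 6, 1, 7, 4, 10, 0] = (0 2 5 8 7 1 11)(4 9)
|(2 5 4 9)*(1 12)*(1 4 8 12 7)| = 6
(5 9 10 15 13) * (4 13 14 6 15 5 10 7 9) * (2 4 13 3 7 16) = (2 4 3 7 9 16)(5 13 10)(6 15 14) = [0, 1, 4, 7, 3, 13, 15, 9, 8, 16, 5, 11, 12, 10, 6, 14, 2]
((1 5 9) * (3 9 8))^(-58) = (1 8 9 5 3)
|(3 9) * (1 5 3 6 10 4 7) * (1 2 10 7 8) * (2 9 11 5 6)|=|(1 6 7 9 2 10 4 8)(3 11 5)|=24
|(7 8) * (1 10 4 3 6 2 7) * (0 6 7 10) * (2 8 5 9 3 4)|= 4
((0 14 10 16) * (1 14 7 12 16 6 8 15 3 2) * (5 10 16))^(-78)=((0 7 12 5 10 6 8 15 3 2 1 14 16))^(-78)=(16)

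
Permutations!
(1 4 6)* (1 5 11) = (1 4 6 5 11) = [0, 4, 2, 3, 6, 11, 5, 7, 8, 9, 10, 1]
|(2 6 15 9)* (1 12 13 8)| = |(1 12 13 8)(2 6 15 9)| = 4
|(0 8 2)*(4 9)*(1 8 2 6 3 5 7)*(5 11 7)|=6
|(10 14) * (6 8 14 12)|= |(6 8 14 10 12)|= 5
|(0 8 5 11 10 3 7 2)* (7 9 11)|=|(0 8 5 7 2)(3 9 11 10)|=20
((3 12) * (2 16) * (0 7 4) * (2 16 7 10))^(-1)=((16)(0 10 2 7 4)(3 12))^(-1)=(16)(0 4 7 2 10)(3 12)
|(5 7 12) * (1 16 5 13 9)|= 7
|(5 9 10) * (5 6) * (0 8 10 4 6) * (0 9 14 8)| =|(4 6 5 14 8 10 9)| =7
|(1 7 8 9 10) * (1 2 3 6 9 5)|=20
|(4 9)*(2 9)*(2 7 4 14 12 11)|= |(2 9 14 12 11)(4 7)|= 10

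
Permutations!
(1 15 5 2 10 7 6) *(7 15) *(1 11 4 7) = (2 10 15 5)(4 7 6 11) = [0, 1, 10, 3, 7, 2, 11, 6, 8, 9, 15, 4, 12, 13, 14, 5]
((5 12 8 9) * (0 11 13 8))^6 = ((0 11 13 8 9 5 12))^6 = (0 12 5 9 8 13 11)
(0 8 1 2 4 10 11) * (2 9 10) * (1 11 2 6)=(0 8 11)(1 9 10 2 4 6)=[8, 9, 4, 3, 6, 5, 1, 7, 11, 10, 2, 0]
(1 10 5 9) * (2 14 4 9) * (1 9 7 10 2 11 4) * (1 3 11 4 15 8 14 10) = (1 2 10 5 4 7)(3 11 15 8 14) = [0, 2, 10, 11, 7, 4, 6, 1, 14, 9, 5, 15, 12, 13, 3, 8]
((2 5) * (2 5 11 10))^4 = (2 11 10)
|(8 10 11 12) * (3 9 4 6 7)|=20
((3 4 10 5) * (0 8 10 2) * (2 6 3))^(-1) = (0 2 5 10 8)(3 6 4)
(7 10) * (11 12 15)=(7 10)(11 12 15)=[0, 1, 2, 3, 4, 5, 6, 10, 8, 9, 7, 12, 15, 13, 14, 11]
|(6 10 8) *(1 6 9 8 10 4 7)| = |(10)(1 6 4 7)(8 9)| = 4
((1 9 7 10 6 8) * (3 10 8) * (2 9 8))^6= (10)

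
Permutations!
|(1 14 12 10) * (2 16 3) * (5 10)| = |(1 14 12 5 10)(2 16 3)| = 15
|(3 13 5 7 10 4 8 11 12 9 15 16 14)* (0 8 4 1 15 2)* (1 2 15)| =14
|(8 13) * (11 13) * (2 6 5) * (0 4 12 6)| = |(0 4 12 6 5 2)(8 11 13)| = 6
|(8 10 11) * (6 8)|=|(6 8 10 11)|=4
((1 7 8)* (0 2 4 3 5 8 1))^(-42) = (8)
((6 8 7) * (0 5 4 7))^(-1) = ((0 5 4 7 6 8))^(-1) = (0 8 6 7 4 5)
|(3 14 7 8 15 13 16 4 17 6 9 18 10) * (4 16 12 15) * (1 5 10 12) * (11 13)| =16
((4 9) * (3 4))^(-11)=((3 4 9))^(-11)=(3 4 9)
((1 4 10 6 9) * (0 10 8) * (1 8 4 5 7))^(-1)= ((0 10 6 9 8)(1 5 7))^(-1)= (0 8 9 6 10)(1 7 5)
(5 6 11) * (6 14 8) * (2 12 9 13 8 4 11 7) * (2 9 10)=(2 12 10)(4 11 5 14)(6 7 9 13 8)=[0, 1, 12, 3, 11, 14, 7, 9, 6, 13, 2, 5, 10, 8, 4]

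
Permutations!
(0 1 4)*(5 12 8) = (0 1 4)(5 12 8) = [1, 4, 2, 3, 0, 12, 6, 7, 5, 9, 10, 11, 8]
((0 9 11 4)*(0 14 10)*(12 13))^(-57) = ((0 9 11 4 14 10)(12 13))^(-57) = (0 4)(9 14)(10 11)(12 13)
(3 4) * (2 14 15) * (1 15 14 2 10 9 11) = (1 15 10 9 11)(3 4) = [0, 15, 2, 4, 3, 5, 6, 7, 8, 11, 9, 1, 12, 13, 14, 10]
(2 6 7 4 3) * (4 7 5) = [0, 1, 6, 2, 3, 4, 5, 7] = (7)(2 6 5 4 3)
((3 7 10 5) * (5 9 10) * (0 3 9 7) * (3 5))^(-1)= ((0 5 9 10 7 3))^(-1)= (0 3 7 10 9 5)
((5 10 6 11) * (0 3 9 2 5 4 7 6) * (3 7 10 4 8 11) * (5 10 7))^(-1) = (0 10 2 9 3 6 7 4 5)(8 11)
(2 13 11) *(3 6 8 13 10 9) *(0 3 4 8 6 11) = (0 3 11 2 10 9 4 8 13) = [3, 1, 10, 11, 8, 5, 6, 7, 13, 4, 9, 2, 12, 0]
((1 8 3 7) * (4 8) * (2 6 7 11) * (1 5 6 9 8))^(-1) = (1 4)(2 11 3 8 9)(5 7 6)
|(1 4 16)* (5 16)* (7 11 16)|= |(1 4 5 7 11 16)|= 6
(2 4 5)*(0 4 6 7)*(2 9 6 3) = [4, 1, 3, 2, 5, 9, 7, 0, 8, 6] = (0 4 5 9 6 7)(2 3)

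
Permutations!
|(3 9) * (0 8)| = |(0 8)(3 9)| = 2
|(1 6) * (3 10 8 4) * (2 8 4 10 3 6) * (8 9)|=7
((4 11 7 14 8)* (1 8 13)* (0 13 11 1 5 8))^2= (0 5 4)(1 13 8)(7 11 14)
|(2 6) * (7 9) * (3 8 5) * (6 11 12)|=12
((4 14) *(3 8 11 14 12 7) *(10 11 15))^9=(15)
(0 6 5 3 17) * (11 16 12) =[6, 1, 2, 17, 4, 3, 5, 7, 8, 9, 10, 16, 11, 13, 14, 15, 12, 0] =(0 6 5 3 17)(11 16 12)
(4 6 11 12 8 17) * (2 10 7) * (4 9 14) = (2 10 7)(4 6 11 12 8 17 9 14) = [0, 1, 10, 3, 6, 5, 11, 2, 17, 14, 7, 12, 8, 13, 4, 15, 16, 9]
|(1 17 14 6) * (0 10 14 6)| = 3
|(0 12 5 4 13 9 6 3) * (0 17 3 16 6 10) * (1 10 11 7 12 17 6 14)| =|(0 17 3 6 16 14 1 10)(4 13 9 11 7 12 5)| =56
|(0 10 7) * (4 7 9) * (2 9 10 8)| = |(10)(0 8 2 9 4 7)| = 6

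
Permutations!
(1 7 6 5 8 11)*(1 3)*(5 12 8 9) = [0, 7, 2, 1, 4, 9, 12, 6, 11, 5, 10, 3, 8] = (1 7 6 12 8 11 3)(5 9)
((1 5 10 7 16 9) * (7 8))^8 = ((1 5 10 8 7 16 9))^8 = (1 5 10 8 7 16 9)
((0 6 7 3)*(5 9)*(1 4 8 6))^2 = ((0 1 4 8 6 7 3)(5 9))^2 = (9)(0 4 6 3 1 8 7)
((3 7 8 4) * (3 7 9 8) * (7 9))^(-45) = (9)(3 7)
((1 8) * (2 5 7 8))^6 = ((1 2 5 7 8))^6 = (1 2 5 7 8)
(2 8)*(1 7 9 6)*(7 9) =(1 9 6)(2 8) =[0, 9, 8, 3, 4, 5, 1, 7, 2, 6]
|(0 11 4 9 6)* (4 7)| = 6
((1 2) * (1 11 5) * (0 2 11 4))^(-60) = ((0 2 4)(1 11 5))^(-60) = (11)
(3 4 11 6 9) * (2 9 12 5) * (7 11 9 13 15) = (2 13 15 7 11 6 12 5)(3 4 9) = [0, 1, 13, 4, 9, 2, 12, 11, 8, 3, 10, 6, 5, 15, 14, 7]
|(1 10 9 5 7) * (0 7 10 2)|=12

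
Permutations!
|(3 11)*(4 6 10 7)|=|(3 11)(4 6 10 7)|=4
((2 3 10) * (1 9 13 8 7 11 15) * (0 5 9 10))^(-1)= ((0 5 9 13 8 7 11 15 1 10 2 3))^(-1)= (0 3 2 10 1 15 11 7 8 13 9 5)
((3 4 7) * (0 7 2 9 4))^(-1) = ((0 7 3)(2 9 4))^(-1) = (0 3 7)(2 4 9)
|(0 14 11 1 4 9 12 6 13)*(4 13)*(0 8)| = 12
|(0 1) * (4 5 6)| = |(0 1)(4 5 6)| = 6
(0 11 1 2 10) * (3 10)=(0 11 1 2 3 10)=[11, 2, 3, 10, 4, 5, 6, 7, 8, 9, 0, 1]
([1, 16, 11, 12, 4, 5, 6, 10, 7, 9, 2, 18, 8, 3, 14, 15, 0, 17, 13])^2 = [16, 0, 18, 8, 4, 5, 6, 2, 10, 9, 11, 13, 7, 12, 14, 15, 1, 17, 3]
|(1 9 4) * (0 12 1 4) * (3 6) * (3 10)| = 12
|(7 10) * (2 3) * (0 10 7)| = |(0 10)(2 3)| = 2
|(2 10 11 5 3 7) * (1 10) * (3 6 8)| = |(1 10 11 5 6 8 3 7 2)| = 9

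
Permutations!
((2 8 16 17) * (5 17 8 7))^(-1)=(2 17 5 7)(8 16)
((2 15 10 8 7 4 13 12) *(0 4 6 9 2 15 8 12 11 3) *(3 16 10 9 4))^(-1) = (0 3)(2 9 15 12 10 16 11 13 4 6 7 8)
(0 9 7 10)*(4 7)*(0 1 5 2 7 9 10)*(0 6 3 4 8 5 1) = (0 10)(2 7 6 3 4 9 8 5) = [10, 1, 7, 4, 9, 2, 3, 6, 5, 8, 0]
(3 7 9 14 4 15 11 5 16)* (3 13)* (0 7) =(0 7 9 14 4 15 11 5 16 13 3) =[7, 1, 2, 0, 15, 16, 6, 9, 8, 14, 10, 5, 12, 3, 4, 11, 13]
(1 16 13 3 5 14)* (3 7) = (1 16 13 7 3 5 14) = [0, 16, 2, 5, 4, 14, 6, 3, 8, 9, 10, 11, 12, 7, 1, 15, 13]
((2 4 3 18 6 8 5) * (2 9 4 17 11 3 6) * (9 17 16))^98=(2 18 3 11 17 5 8 6 4 9 16)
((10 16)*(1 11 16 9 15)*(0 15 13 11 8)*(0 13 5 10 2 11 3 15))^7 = (1 13 15 8 3)(2 11 16)(5 10 9)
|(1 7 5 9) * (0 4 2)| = 12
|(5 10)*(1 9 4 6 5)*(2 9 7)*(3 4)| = |(1 7 2 9 3 4 6 5 10)| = 9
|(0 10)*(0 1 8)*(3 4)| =|(0 10 1 8)(3 4)| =4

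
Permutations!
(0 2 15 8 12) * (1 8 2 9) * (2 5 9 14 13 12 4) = (0 14 13 12)(1 8 4 2 15 5 9) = [14, 8, 15, 3, 2, 9, 6, 7, 4, 1, 10, 11, 0, 12, 13, 5]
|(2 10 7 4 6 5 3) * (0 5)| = |(0 5 3 2 10 7 4 6)| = 8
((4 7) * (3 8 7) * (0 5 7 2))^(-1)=((0 5 7 4 3 8 2))^(-1)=(0 2 8 3 4 7 5)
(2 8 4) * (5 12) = (2 8 4)(5 12) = [0, 1, 8, 3, 2, 12, 6, 7, 4, 9, 10, 11, 5]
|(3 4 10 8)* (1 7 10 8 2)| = |(1 7 10 2)(3 4 8)| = 12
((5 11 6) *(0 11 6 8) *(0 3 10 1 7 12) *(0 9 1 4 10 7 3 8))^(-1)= (0 11)(1 9 12 7 3)(4 10)(5 6)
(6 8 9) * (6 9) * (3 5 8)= (9)(3 5 8 6)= [0, 1, 2, 5, 4, 8, 3, 7, 6, 9]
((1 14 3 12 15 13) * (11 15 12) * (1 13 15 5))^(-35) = ((15)(1 14 3 11 5))^(-35) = (15)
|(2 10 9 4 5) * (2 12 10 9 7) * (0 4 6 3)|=10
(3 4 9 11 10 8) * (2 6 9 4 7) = [0, 1, 6, 7, 4, 5, 9, 2, 3, 11, 8, 10] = (2 6 9 11 10 8 3 7)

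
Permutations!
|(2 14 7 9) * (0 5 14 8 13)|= |(0 5 14 7 9 2 8 13)|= 8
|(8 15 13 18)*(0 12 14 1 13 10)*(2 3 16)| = |(0 12 14 1 13 18 8 15 10)(2 3 16)| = 9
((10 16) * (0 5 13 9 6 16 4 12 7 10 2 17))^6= (0 2 6 13)(4 7)(5 17 16 9)(10 12)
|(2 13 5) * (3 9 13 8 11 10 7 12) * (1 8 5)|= 18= |(1 8 11 10 7 12 3 9 13)(2 5)|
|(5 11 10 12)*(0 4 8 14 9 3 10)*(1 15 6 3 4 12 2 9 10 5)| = 24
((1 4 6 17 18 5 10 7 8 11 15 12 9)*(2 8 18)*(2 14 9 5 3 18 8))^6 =((1 4 6 17 14 9)(3 18)(5 10 7 8 11 15 12))^6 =(18)(5 12 15 11 8 7 10)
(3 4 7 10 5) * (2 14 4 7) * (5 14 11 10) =(2 11 10 14 4)(3 7 5) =[0, 1, 11, 7, 2, 3, 6, 5, 8, 9, 14, 10, 12, 13, 4]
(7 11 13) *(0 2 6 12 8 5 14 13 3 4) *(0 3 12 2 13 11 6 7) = (0 13)(2 7 6)(3 4)(5 14 11 12 8) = [13, 1, 7, 4, 3, 14, 2, 6, 5, 9, 10, 12, 8, 0, 11]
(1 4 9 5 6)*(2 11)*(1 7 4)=(2 11)(4 9 5 6 7)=[0, 1, 11, 3, 9, 6, 7, 4, 8, 5, 10, 2]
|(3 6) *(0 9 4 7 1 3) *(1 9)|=12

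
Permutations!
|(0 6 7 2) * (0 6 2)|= |(0 2 6 7)|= 4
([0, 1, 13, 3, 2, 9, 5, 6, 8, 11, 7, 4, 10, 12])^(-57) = [0, 1, 10, 3, 12, 4, 11, 9, 8, 2, 5, 13, 6, 7]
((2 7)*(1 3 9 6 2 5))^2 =(1 9 2 5 3 6 7)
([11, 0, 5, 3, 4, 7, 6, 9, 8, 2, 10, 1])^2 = (0 1 11)(2 7)(5 9)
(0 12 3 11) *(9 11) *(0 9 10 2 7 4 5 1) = (0 12 3 10 2 7 4 5 1)(9 11) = [12, 0, 7, 10, 5, 1, 6, 4, 8, 11, 2, 9, 3]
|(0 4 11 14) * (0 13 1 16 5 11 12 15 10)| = |(0 4 12 15 10)(1 16 5 11 14 13)| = 30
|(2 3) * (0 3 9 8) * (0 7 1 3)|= 6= |(1 3 2 9 8 7)|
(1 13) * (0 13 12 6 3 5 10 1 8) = (0 13 8)(1 12 6 3 5 10) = [13, 12, 2, 5, 4, 10, 3, 7, 0, 9, 1, 11, 6, 8]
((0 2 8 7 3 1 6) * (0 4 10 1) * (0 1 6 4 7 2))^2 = ((1 4 10 6 7 3)(2 8))^2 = (1 10 7)(3 4 6)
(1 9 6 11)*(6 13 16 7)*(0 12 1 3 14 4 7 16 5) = (16)(0 12 1 9 13 5)(3 14 4 7 6 11) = [12, 9, 2, 14, 7, 0, 11, 6, 8, 13, 10, 3, 1, 5, 4, 15, 16]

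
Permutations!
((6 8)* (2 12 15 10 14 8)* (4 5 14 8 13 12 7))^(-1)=((2 7 4 5 14 13 12 15 10 8 6))^(-1)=(2 6 8 10 15 12 13 14 5 4 7)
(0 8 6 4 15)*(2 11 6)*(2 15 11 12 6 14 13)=(0 8 15)(2 12 6 4 11 14 13)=[8, 1, 12, 3, 11, 5, 4, 7, 15, 9, 10, 14, 6, 2, 13, 0]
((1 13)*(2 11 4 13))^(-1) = ((1 2 11 4 13))^(-1) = (1 13 4 11 2)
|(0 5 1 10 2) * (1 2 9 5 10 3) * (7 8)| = 10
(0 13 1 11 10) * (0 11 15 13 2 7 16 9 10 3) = (0 2 7 16 9 10 11 3)(1 15 13) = [2, 15, 7, 0, 4, 5, 6, 16, 8, 10, 11, 3, 12, 1, 14, 13, 9]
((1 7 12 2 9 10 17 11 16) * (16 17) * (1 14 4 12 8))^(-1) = (1 8 7)(2 12 4 14 16 10 9)(11 17)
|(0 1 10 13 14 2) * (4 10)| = 7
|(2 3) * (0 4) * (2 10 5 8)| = 10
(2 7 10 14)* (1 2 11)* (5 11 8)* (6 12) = [0, 2, 7, 3, 4, 11, 12, 10, 5, 9, 14, 1, 6, 13, 8] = (1 2 7 10 14 8 5 11)(6 12)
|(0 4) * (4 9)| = |(0 9 4)| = 3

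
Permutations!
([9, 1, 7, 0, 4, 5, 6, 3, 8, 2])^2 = (0 2 3 9 7)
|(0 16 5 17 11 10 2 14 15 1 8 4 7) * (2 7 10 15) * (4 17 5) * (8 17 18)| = |(0 16 4 10 7)(1 17 11 15)(2 14)(8 18)| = 20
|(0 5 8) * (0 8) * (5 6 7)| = |(8)(0 6 7 5)| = 4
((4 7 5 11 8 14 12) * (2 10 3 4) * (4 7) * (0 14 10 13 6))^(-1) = ((0 14 12 2 13 6)(3 7 5 11 8 10))^(-1) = (0 6 13 2 12 14)(3 10 8 11 5 7)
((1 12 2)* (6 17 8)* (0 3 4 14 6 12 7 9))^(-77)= (0 12 4 1 6 9 8 3 2 14 7 17)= ((0 3 4 14 6 17 8 12 2 1 7 9))^(-77)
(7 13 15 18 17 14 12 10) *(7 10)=(7 13 15 18 17 14 12)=[0, 1, 2, 3, 4, 5, 6, 13, 8, 9, 10, 11, 7, 15, 12, 18, 16, 14, 17]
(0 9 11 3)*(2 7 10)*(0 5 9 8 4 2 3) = (0 8 4 2 7 10 3 5 9 11) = [8, 1, 7, 5, 2, 9, 6, 10, 4, 11, 3, 0]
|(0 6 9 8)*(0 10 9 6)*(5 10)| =|(5 10 9 8)| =4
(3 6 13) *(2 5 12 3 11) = (2 5 12 3 6 13 11) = [0, 1, 5, 6, 4, 12, 13, 7, 8, 9, 10, 2, 3, 11]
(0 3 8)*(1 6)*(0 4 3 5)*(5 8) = (0 8 4 3 5)(1 6) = [8, 6, 2, 5, 3, 0, 1, 7, 4]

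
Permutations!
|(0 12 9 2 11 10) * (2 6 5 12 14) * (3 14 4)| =28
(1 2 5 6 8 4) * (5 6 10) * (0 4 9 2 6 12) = [4, 6, 12, 3, 1, 10, 8, 7, 9, 2, 5, 11, 0] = (0 4 1 6 8 9 2 12)(5 10)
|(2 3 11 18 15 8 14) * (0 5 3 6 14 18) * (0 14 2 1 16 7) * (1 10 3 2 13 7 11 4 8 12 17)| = 12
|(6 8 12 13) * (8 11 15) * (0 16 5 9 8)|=10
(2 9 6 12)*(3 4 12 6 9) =[0, 1, 3, 4, 12, 5, 6, 7, 8, 9, 10, 11, 2] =(2 3 4 12)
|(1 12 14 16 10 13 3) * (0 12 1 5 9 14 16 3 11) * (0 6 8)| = |(0 12 16 10 13 11 6 8)(3 5 9 14)| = 8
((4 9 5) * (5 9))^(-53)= (9)(4 5)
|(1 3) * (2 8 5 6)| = |(1 3)(2 8 5 6)| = 4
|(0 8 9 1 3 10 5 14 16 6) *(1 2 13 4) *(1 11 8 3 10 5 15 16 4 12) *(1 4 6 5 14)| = 140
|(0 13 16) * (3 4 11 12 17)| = |(0 13 16)(3 4 11 12 17)| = 15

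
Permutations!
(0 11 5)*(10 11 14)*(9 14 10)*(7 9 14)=[10, 1, 2, 3, 4, 0, 6, 9, 8, 7, 11, 5, 12, 13, 14]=(14)(0 10 11 5)(7 9)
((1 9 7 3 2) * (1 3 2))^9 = (1 3 2 7 9)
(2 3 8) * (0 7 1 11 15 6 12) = (0 7 1 11 15 6 12)(2 3 8) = [7, 11, 3, 8, 4, 5, 12, 1, 2, 9, 10, 15, 0, 13, 14, 6]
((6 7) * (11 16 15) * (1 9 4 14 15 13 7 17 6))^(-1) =(1 7 13 16 11 15 14 4 9)(6 17)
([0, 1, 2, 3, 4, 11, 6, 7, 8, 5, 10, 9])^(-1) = [0, 1, 2, 3, 4, 9, 6, 7, 8, 11, 10, 5]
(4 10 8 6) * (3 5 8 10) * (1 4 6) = (10)(1 4 3 5 8) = [0, 4, 2, 5, 3, 8, 6, 7, 1, 9, 10]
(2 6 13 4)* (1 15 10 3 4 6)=[0, 15, 1, 4, 2, 5, 13, 7, 8, 9, 3, 11, 12, 6, 14, 10]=(1 15 10 3 4 2)(6 13)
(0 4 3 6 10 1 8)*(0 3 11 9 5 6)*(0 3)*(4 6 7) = (0 6 10 1 8)(4 11 9 5 7) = [6, 8, 2, 3, 11, 7, 10, 4, 0, 5, 1, 9]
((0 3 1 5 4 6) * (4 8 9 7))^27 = (9)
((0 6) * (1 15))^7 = (0 6)(1 15)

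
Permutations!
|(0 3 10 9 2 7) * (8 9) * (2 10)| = |(0 3 2 7)(8 9 10)| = 12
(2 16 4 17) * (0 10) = (0 10)(2 16 4 17) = [10, 1, 16, 3, 17, 5, 6, 7, 8, 9, 0, 11, 12, 13, 14, 15, 4, 2]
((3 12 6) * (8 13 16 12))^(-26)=((3 8 13 16 12 6))^(-26)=(3 12 13)(6 16 8)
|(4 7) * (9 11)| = 2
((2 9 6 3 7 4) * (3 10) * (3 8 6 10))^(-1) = ((2 9 10 8 6 3 7 4))^(-1) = (2 4 7 3 6 8 10 9)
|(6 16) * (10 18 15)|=|(6 16)(10 18 15)|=6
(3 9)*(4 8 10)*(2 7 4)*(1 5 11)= (1 5 11)(2 7 4 8 10)(3 9)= [0, 5, 7, 9, 8, 11, 6, 4, 10, 3, 2, 1]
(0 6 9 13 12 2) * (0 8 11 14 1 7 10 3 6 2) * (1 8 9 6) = [2, 7, 9, 1, 4, 5, 6, 10, 11, 13, 3, 14, 0, 12, 8] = (0 2 9 13 12)(1 7 10 3)(8 11 14)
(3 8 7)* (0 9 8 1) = (0 9 8 7 3 1) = [9, 0, 2, 1, 4, 5, 6, 3, 7, 8]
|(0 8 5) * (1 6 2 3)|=|(0 8 5)(1 6 2 3)|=12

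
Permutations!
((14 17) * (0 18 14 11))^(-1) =((0 18 14 17 11))^(-1) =(0 11 17 14 18)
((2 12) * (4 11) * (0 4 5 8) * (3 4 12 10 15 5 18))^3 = (0 10 8 2 5 12 15)(3 18 11 4) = ((0 12 2 10 15 5 8)(3 4 11 18))^3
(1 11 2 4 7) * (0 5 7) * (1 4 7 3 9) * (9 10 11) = (0 5 3 10 11 2 7 4)(1 9) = [5, 9, 7, 10, 0, 3, 6, 4, 8, 1, 11, 2]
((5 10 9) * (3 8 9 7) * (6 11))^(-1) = (3 7 10 5 9 8)(6 11)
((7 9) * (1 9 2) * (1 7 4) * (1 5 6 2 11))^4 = (1 6)(2 9)(4 7)(5 11)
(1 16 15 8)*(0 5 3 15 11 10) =[5, 16, 2, 15, 4, 3, 6, 7, 1, 9, 0, 10, 12, 13, 14, 8, 11] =(0 5 3 15 8 1 16 11 10)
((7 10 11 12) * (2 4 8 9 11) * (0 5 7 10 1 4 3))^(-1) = (0 3 2 10 12 11 9 8 4 1 7 5)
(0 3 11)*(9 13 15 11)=(0 3 9 13 15 11)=[3, 1, 2, 9, 4, 5, 6, 7, 8, 13, 10, 0, 12, 15, 14, 11]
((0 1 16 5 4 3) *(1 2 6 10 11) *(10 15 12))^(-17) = (0 1 6 5 12 3 11 2 16 15 4 10)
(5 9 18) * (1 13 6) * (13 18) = (1 18 5 9 13 6) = [0, 18, 2, 3, 4, 9, 1, 7, 8, 13, 10, 11, 12, 6, 14, 15, 16, 17, 5]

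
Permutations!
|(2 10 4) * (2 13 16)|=5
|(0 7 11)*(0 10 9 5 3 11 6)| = |(0 7 6)(3 11 10 9 5)| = 15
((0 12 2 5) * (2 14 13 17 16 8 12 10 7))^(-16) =(0 5 2 7 10)(8 14 17)(12 13 16)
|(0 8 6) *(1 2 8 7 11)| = 7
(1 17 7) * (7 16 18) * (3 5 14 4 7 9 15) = (1 17 16 18 9 15 3 5 14 4 7) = [0, 17, 2, 5, 7, 14, 6, 1, 8, 15, 10, 11, 12, 13, 4, 3, 18, 16, 9]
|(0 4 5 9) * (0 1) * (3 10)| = 10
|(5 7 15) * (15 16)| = 4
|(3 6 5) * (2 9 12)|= 3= |(2 9 12)(3 6 5)|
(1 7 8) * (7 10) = (1 10 7 8) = [0, 10, 2, 3, 4, 5, 6, 8, 1, 9, 7]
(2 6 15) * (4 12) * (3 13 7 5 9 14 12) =(2 6 15)(3 13 7 5 9 14 12 4) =[0, 1, 6, 13, 3, 9, 15, 5, 8, 14, 10, 11, 4, 7, 12, 2]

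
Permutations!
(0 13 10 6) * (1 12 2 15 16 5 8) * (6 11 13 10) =(0 10 11 13 6)(1 12 2 15 16 5 8) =[10, 12, 15, 3, 4, 8, 0, 7, 1, 9, 11, 13, 2, 6, 14, 16, 5]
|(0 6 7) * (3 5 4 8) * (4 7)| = 7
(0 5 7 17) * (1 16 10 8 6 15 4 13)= [5, 16, 2, 3, 13, 7, 15, 17, 6, 9, 8, 11, 12, 1, 14, 4, 10, 0]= (0 5 7 17)(1 16 10 8 6 15 4 13)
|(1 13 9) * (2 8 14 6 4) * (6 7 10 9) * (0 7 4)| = 28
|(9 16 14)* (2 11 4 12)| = |(2 11 4 12)(9 16 14)| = 12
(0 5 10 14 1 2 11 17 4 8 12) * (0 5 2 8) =[2, 8, 11, 3, 0, 10, 6, 7, 12, 9, 14, 17, 5, 13, 1, 15, 16, 4] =(0 2 11 17 4)(1 8 12 5 10 14)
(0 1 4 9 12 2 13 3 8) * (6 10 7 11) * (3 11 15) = (0 1 4 9 12 2 13 11 6 10 7 15 3 8) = [1, 4, 13, 8, 9, 5, 10, 15, 0, 12, 7, 6, 2, 11, 14, 3]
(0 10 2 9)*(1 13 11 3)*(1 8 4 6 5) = (0 10 2 9)(1 13 11 3 8 4 6 5) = [10, 13, 9, 8, 6, 1, 5, 7, 4, 0, 2, 3, 12, 11]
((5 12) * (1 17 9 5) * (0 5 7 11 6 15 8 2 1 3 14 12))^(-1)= (0 5)(1 2 8 15 6 11 7 9 17)(3 12 14)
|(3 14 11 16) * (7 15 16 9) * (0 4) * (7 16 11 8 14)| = 6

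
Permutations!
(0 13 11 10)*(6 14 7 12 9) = [13, 1, 2, 3, 4, 5, 14, 12, 8, 6, 0, 10, 9, 11, 7] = (0 13 11 10)(6 14 7 12 9)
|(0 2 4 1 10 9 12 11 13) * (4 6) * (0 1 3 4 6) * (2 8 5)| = |(0 8 5 2)(1 10 9 12 11 13)(3 4)| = 12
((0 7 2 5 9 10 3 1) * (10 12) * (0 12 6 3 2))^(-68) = (1 5)(2 3)(6 10)(9 12)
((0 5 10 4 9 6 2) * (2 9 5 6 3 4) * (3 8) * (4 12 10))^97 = (0 6 9 8 3 12 10 2)(4 5)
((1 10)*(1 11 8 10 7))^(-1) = (1 7)(8 11 10)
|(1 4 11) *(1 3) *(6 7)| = 4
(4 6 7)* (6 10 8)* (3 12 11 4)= (3 12 11 4 10 8 6 7)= [0, 1, 2, 12, 10, 5, 7, 3, 6, 9, 8, 4, 11]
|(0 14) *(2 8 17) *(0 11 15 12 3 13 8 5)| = 11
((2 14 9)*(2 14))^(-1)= (9 14)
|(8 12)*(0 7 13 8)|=|(0 7 13 8 12)|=5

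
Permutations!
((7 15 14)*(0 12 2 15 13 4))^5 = ((0 12 2 15 14 7 13 4))^5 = (0 7 2 4 14 12 13 15)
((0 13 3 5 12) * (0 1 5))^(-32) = (0 13 3)(1 5 12)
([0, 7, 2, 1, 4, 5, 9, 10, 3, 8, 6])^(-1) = [0, 3, 2, 8, 4, 5, 10, 1, 9, 6, 7]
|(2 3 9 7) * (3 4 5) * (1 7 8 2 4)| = 8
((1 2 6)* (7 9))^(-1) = (1 6 2)(7 9)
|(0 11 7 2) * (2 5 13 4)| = |(0 11 7 5 13 4 2)| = 7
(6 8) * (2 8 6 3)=[0, 1, 8, 2, 4, 5, 6, 7, 3]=(2 8 3)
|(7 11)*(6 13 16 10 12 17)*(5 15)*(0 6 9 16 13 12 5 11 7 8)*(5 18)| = |(0 6 12 17 9 16 10 18 5 15 11 8)| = 12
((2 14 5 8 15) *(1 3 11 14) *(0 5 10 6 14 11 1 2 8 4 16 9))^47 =(0 4 9 5 16)(1 3)(6 10 14)(8 15)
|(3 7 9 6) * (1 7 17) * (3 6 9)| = |(1 7 3 17)| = 4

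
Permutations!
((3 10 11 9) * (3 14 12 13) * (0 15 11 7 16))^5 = (0 12 16 14 7 9 10 11 3 15 13)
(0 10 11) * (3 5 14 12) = [10, 1, 2, 5, 4, 14, 6, 7, 8, 9, 11, 0, 3, 13, 12] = (0 10 11)(3 5 14 12)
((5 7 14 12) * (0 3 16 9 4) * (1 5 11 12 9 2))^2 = (0 16 1 7 9)(2 5 14 4 3)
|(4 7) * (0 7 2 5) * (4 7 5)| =|(7)(0 5)(2 4)| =2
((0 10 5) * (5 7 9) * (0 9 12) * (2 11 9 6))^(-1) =(0 12 7 10)(2 6 5 9 11)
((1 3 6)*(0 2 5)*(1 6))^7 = ((6)(0 2 5)(1 3))^7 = (6)(0 2 5)(1 3)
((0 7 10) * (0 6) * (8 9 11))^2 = ((0 7 10 6)(8 9 11))^2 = (0 10)(6 7)(8 11 9)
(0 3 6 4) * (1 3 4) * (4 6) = (0 6 1 3 4) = [6, 3, 2, 4, 0, 5, 1]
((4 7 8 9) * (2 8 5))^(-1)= (2 5 7 4 9 8)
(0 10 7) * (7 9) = (0 10 9 7) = [10, 1, 2, 3, 4, 5, 6, 0, 8, 7, 9]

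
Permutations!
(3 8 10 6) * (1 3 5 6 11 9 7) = [0, 3, 2, 8, 4, 6, 5, 1, 10, 7, 11, 9] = (1 3 8 10 11 9 7)(5 6)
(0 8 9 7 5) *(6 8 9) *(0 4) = [9, 1, 2, 3, 0, 4, 8, 5, 6, 7] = (0 9 7 5 4)(6 8)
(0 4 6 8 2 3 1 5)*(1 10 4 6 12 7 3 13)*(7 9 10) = (0 6 8 2 13 1 5)(3 7)(4 12 9 10) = [6, 5, 13, 7, 12, 0, 8, 3, 2, 10, 4, 11, 9, 1]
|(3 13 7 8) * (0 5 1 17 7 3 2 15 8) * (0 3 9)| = 24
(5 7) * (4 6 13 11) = [0, 1, 2, 3, 6, 7, 13, 5, 8, 9, 10, 4, 12, 11] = (4 6 13 11)(5 7)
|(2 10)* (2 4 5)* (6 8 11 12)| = |(2 10 4 5)(6 8 11 12)| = 4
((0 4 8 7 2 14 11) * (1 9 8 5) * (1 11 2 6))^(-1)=((0 4 5 11)(1 9 8 7 6)(2 14))^(-1)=(0 11 5 4)(1 6 7 8 9)(2 14)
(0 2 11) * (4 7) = (0 2 11)(4 7) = [2, 1, 11, 3, 7, 5, 6, 4, 8, 9, 10, 0]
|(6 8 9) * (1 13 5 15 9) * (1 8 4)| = |(1 13 5 15 9 6 4)| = 7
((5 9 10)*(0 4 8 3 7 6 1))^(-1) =(0 1 6 7 3 8 4)(5 10 9)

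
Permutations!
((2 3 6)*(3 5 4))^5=(6)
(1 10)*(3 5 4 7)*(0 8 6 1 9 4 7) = (0 8 6 1 10 9 4)(3 5 7) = [8, 10, 2, 5, 0, 7, 1, 3, 6, 4, 9]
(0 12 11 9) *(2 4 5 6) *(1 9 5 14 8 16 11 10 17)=(0 12 10 17 1 9)(2 4 14 8 16 11 5 6)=[12, 9, 4, 3, 14, 6, 2, 7, 16, 0, 17, 5, 10, 13, 8, 15, 11, 1]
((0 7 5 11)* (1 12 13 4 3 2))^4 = (1 3 13)(2 4 12)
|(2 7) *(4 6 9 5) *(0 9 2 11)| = |(0 9 5 4 6 2 7 11)| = 8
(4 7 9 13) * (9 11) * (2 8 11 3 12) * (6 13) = (2 8 11 9 6 13 4 7 3 12) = [0, 1, 8, 12, 7, 5, 13, 3, 11, 6, 10, 9, 2, 4]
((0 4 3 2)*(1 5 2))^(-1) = (0 2 5 1 3 4) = ((0 4 3 1 5 2))^(-1)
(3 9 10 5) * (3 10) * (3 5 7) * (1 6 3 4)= (1 6 3 9 5 10 7 4)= [0, 6, 2, 9, 1, 10, 3, 4, 8, 5, 7]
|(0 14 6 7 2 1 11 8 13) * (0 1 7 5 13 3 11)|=|(0 14 6 5 13 1)(2 7)(3 11 8)|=6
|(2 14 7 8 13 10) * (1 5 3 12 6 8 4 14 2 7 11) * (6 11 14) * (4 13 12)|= 24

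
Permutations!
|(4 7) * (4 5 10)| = 4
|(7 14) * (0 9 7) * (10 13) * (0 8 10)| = |(0 9 7 14 8 10 13)| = 7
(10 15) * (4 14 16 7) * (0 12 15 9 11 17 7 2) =[12, 1, 0, 3, 14, 5, 6, 4, 8, 11, 9, 17, 15, 13, 16, 10, 2, 7] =(0 12 15 10 9 11 17 7 4 14 16 2)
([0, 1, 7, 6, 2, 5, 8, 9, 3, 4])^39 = (2 4 9 7)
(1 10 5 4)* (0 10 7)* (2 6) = (0 10 5 4 1 7)(2 6) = [10, 7, 6, 3, 1, 4, 2, 0, 8, 9, 5]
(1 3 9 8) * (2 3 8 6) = (1 8)(2 3 9 6) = [0, 8, 3, 9, 4, 5, 2, 7, 1, 6]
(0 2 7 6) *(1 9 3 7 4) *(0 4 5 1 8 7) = (0 2 5 1 9 3)(4 8 7 6) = [2, 9, 5, 0, 8, 1, 4, 6, 7, 3]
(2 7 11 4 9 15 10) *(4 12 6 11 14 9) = [0, 1, 7, 3, 4, 5, 11, 14, 8, 15, 2, 12, 6, 13, 9, 10] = (2 7 14 9 15 10)(6 11 12)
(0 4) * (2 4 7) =[7, 1, 4, 3, 0, 5, 6, 2] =(0 7 2 4)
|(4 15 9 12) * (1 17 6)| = 12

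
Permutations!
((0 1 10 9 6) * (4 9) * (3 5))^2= (0 10 9)(1 4 6)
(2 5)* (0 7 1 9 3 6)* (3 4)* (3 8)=[7, 9, 5, 6, 8, 2, 0, 1, 3, 4]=(0 7 1 9 4 8 3 6)(2 5)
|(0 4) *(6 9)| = |(0 4)(6 9)| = 2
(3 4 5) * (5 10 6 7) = [0, 1, 2, 4, 10, 3, 7, 5, 8, 9, 6] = (3 4 10 6 7 5)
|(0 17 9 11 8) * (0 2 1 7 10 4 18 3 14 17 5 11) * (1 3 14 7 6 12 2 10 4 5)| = 12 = |(0 1 6 12 2 3 7 4 18 14 17 9)(5 11 8 10)|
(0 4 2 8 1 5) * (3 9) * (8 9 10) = (0 4 2 9 3 10 8 1 5) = [4, 5, 9, 10, 2, 0, 6, 7, 1, 3, 8]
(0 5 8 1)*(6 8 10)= [5, 0, 2, 3, 4, 10, 8, 7, 1, 9, 6]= (0 5 10 6 8 1)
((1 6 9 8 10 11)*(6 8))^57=(1 8 10 11)(6 9)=((1 8 10 11)(6 9))^57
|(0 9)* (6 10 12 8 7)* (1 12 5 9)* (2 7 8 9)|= 20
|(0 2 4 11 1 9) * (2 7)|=|(0 7 2 4 11 1 9)|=7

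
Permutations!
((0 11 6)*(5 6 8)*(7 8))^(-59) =(0 11 7 8 5 6)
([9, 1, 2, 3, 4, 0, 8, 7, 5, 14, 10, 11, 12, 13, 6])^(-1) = (0 5 8 6 14 9)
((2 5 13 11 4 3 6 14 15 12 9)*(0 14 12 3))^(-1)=(0 4 11 13 5 2 9 12 6 3 15 14)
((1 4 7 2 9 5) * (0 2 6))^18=(0 9 1 7)(2 5 4 6)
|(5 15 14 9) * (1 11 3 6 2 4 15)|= |(1 11 3 6 2 4 15 14 9 5)|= 10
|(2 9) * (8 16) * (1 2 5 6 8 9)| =|(1 2)(5 6 8 16 9)| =10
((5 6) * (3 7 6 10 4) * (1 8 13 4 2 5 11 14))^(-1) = (1 14 11 6 7 3 4 13 8)(2 10 5)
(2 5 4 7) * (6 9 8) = (2 5 4 7)(6 9 8) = [0, 1, 5, 3, 7, 4, 9, 2, 6, 8]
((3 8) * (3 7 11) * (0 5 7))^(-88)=((0 5 7 11 3 8))^(-88)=(0 7 3)(5 11 8)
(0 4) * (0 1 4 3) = [3, 4, 2, 0, 1] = (0 3)(1 4)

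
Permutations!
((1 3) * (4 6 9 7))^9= ((1 3)(4 6 9 7))^9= (1 3)(4 6 9 7)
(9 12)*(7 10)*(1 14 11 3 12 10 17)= (1 14 11 3 12 9 10 7 17)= [0, 14, 2, 12, 4, 5, 6, 17, 8, 10, 7, 3, 9, 13, 11, 15, 16, 1]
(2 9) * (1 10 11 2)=(1 10 11 2 9)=[0, 10, 9, 3, 4, 5, 6, 7, 8, 1, 11, 2]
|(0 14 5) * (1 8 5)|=|(0 14 1 8 5)|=5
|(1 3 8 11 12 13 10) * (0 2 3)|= |(0 2 3 8 11 12 13 10 1)|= 9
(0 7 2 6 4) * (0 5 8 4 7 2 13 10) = [2, 1, 6, 3, 5, 8, 7, 13, 4, 9, 0, 11, 12, 10] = (0 2 6 7 13 10)(4 5 8)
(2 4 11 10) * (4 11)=[0, 1, 11, 3, 4, 5, 6, 7, 8, 9, 2, 10]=(2 11 10)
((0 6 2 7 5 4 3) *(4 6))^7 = (0 4 3)(2 6 5 7)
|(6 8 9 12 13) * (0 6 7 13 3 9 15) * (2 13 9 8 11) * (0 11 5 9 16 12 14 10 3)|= |(0 6 5 9 14 10 3 8 15 11 2 13 7 16 12)|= 15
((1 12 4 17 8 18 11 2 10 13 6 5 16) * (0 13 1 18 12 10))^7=(0 2 11 18 16 5 6 13)(1 10)(4 12 8 17)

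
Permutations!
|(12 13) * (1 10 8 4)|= 4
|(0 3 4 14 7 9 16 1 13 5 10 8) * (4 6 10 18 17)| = 10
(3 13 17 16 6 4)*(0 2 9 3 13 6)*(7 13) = (0 2 9 3 6 4 7 13 17 16) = [2, 1, 9, 6, 7, 5, 4, 13, 8, 3, 10, 11, 12, 17, 14, 15, 0, 16]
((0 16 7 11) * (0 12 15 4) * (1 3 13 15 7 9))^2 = (0 9 3 15)(1 13 4 16)(7 12 11)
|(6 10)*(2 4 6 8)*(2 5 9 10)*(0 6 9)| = |(0 6 2 4 9 10 8 5)| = 8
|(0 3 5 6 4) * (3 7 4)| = |(0 7 4)(3 5 6)| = 3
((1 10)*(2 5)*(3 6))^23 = (1 10)(2 5)(3 6)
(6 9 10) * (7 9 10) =(6 10)(7 9) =[0, 1, 2, 3, 4, 5, 10, 9, 8, 7, 6]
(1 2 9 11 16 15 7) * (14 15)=(1 2 9 11 16 14 15 7)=[0, 2, 9, 3, 4, 5, 6, 1, 8, 11, 10, 16, 12, 13, 15, 7, 14]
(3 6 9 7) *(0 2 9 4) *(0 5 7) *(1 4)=(0 2 9)(1 4 5 7 3 6)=[2, 4, 9, 6, 5, 7, 1, 3, 8, 0]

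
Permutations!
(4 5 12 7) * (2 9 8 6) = (2 9 8 6)(4 5 12 7) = [0, 1, 9, 3, 5, 12, 2, 4, 6, 8, 10, 11, 7]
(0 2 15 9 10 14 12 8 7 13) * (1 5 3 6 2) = (0 1 5 3 6 2 15 9 10 14 12 8 7 13) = [1, 5, 15, 6, 4, 3, 2, 13, 7, 10, 14, 11, 8, 0, 12, 9]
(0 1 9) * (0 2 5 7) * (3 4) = [1, 9, 5, 4, 3, 7, 6, 0, 8, 2] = (0 1 9 2 5 7)(3 4)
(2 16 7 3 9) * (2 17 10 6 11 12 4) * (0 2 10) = [2, 1, 16, 9, 10, 5, 11, 3, 8, 17, 6, 12, 4, 13, 14, 15, 7, 0] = (0 2 16 7 3 9 17)(4 10 6 11 12)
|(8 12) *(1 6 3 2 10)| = |(1 6 3 2 10)(8 12)| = 10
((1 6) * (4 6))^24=((1 4 6))^24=(6)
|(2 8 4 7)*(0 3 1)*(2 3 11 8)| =7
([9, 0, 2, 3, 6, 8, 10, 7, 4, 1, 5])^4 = (0 9 1)(4 8 5 10 6)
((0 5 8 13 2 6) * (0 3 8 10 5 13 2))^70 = (13)(2 3)(6 8)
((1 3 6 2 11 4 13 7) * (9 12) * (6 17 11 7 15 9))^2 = (1 17 4 15 12 2)(3 11 13 9 6 7)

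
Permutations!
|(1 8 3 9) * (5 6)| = 4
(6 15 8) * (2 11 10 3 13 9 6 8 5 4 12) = (2 11 10 3 13 9 6 15 5 4 12) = [0, 1, 11, 13, 12, 4, 15, 7, 8, 6, 3, 10, 2, 9, 14, 5]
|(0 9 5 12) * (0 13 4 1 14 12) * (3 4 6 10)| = 24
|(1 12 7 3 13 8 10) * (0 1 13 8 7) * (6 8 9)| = 21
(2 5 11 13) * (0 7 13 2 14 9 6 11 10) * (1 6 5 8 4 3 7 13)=(0 13 14 9 5 10)(1 6 11 2 8 4 3 7)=[13, 6, 8, 7, 3, 10, 11, 1, 4, 5, 0, 2, 12, 14, 9]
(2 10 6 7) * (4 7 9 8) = (2 10 6 9 8 4 7) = [0, 1, 10, 3, 7, 5, 9, 2, 4, 8, 6]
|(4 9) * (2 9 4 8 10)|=4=|(2 9 8 10)|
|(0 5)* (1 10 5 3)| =|(0 3 1 10 5)| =5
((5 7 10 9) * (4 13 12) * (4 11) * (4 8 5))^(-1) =((4 13 12 11 8 5 7 10 9))^(-1) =(4 9 10 7 5 8 11 12 13)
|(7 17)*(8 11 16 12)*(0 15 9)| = 12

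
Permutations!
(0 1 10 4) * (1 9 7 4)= (0 9 7 4)(1 10)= [9, 10, 2, 3, 0, 5, 6, 4, 8, 7, 1]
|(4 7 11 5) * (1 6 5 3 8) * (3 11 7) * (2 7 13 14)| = |(1 6 5 4 3 8)(2 7 13 14)| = 12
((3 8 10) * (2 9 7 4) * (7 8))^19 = ((2 9 8 10 3 7 4))^19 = (2 7 10 9 4 3 8)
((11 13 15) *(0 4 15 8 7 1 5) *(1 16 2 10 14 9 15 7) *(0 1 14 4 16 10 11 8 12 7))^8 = ((0 16 2 11 13 12 7 10 4)(1 5)(8 14 9 15))^8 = (0 4 10 7 12 13 11 2 16)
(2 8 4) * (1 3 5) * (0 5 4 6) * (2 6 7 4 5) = (0 2 8 7 4 6)(1 3 5) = [2, 3, 8, 5, 6, 1, 0, 4, 7]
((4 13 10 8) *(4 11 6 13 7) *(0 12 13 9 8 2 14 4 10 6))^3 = (0 6 11 13 8 12 9)(2 7 14 10 4)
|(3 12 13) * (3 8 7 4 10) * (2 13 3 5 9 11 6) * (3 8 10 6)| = |(2 13 10 5 9 11 3 12 8 7 4 6)| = 12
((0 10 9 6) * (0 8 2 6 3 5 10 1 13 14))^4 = (14)(2 6 8)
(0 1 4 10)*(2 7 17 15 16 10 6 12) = [1, 4, 7, 3, 6, 5, 12, 17, 8, 9, 0, 11, 2, 13, 14, 16, 10, 15] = (0 1 4 6 12 2 7 17 15 16 10)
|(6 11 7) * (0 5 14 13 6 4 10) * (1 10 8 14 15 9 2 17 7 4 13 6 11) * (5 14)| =10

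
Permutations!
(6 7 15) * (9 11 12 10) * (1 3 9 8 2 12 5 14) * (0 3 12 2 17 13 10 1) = (0 3 9 11 5 14)(1 12)(6 7 15)(8 17 13 10) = [3, 12, 2, 9, 4, 14, 7, 15, 17, 11, 8, 5, 1, 10, 0, 6, 16, 13]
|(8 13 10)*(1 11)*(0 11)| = |(0 11 1)(8 13 10)| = 3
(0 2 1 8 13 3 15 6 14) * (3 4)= (0 2 1 8 13 4 3 15 6 14)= [2, 8, 1, 15, 3, 5, 14, 7, 13, 9, 10, 11, 12, 4, 0, 6]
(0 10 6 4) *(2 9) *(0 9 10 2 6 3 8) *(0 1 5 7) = [2, 5, 10, 8, 9, 7, 4, 0, 1, 6, 3] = (0 2 10 3 8 1 5 7)(4 9 6)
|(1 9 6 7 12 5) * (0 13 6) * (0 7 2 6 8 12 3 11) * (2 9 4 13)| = 42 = |(0 2 6 9 7 3 11)(1 4 13 8 12 5)|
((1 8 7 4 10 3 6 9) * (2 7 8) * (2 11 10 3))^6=(1 3 2)(4 10 9)(6 7 11)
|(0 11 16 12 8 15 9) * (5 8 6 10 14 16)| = |(0 11 5 8 15 9)(6 10 14 16 12)| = 30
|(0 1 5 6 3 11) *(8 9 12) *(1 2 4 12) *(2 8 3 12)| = |(0 8 9 1 5 6 12 3 11)(2 4)| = 18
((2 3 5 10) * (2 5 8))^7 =(2 3 8)(5 10)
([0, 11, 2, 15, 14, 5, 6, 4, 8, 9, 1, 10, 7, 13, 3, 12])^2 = (1 10 11)(3 12 4)(7 14 15)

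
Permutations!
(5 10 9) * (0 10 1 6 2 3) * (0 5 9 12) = (0 10 12)(1 6 2 3 5) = [10, 6, 3, 5, 4, 1, 2, 7, 8, 9, 12, 11, 0]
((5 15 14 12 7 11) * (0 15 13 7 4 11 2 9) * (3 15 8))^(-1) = ((0 8 3 15 14 12 4 11 5 13 7 2 9))^(-1) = (0 9 2 7 13 5 11 4 12 14 15 3 8)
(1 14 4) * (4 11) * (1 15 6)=(1 14 11 4 15 6)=[0, 14, 2, 3, 15, 5, 1, 7, 8, 9, 10, 4, 12, 13, 11, 6]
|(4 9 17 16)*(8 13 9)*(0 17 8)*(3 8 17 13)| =6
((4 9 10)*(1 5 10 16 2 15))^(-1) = ((1 5 10 4 9 16 2 15))^(-1) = (1 15 2 16 9 4 10 5)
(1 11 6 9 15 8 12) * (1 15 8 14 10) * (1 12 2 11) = (2 11 6 9 8)(10 12 15 14) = [0, 1, 11, 3, 4, 5, 9, 7, 2, 8, 12, 6, 15, 13, 10, 14]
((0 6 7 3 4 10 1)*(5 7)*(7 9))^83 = ((0 6 5 9 7 3 4 10 1))^83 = (0 5 7 4 1 6 9 3 10)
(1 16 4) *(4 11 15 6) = (1 16 11 15 6 4) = [0, 16, 2, 3, 1, 5, 4, 7, 8, 9, 10, 15, 12, 13, 14, 6, 11]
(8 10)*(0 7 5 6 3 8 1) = (0 7 5 6 3 8 10 1) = [7, 0, 2, 8, 4, 6, 3, 5, 10, 9, 1]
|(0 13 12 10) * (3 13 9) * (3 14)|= 7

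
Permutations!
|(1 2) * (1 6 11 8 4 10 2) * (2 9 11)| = |(2 6)(4 10 9 11 8)| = 10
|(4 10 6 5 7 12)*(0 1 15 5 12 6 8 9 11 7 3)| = 40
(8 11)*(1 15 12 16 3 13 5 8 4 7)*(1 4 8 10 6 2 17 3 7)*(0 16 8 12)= (0 16 7 4 1 15)(2 17 3 13 5 10 6)(8 11 12)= [16, 15, 17, 13, 1, 10, 2, 4, 11, 9, 6, 12, 8, 5, 14, 0, 7, 3]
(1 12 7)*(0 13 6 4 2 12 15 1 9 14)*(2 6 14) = (0 13 14)(1 15)(2 12 7 9)(4 6) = [13, 15, 12, 3, 6, 5, 4, 9, 8, 2, 10, 11, 7, 14, 0, 1]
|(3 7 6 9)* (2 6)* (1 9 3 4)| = 12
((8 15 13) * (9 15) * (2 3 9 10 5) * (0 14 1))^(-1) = ((0 14 1)(2 3 9 15 13 8 10 5))^(-1) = (0 1 14)(2 5 10 8 13 15 9 3)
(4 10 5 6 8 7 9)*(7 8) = [0, 1, 2, 3, 10, 6, 7, 9, 8, 4, 5] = (4 10 5 6 7 9)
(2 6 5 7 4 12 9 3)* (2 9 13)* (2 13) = (13)(2 6 5 7 4 12)(3 9) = [0, 1, 6, 9, 12, 7, 5, 4, 8, 3, 10, 11, 2, 13]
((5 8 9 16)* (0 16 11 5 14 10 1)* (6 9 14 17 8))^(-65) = (0 10 8 16 1 14 17)(5 11 9 6)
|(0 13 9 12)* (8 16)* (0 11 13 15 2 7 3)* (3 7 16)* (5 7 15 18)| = |(0 18 5 7 15 2 16 8 3)(9 12 11 13)| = 36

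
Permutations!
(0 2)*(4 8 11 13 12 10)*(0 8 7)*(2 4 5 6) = (0 4 7)(2 8 11 13 12 10 5 6) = [4, 1, 8, 3, 7, 6, 2, 0, 11, 9, 5, 13, 10, 12]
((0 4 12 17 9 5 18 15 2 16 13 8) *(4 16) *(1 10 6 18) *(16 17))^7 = (0 18 8 6 13 10 16 1 12 5 4 9 2 17 15)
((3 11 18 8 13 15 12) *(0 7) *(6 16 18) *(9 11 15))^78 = ((0 7)(3 15 12)(6 16 18 8 13 9 11))^78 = (6 16 18 8 13 9 11)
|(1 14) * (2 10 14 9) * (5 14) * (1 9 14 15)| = |(1 14 9 2 10 5 15)| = 7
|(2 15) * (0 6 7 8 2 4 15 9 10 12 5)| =|(0 6 7 8 2 9 10 12 5)(4 15)| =18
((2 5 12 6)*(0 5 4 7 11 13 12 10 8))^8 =(2 4 7 11 13 12 6)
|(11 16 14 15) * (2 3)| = |(2 3)(11 16 14 15)| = 4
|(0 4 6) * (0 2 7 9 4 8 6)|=7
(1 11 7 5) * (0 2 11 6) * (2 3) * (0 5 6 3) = (1 3 2 11 7 6 5) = [0, 3, 11, 2, 4, 1, 5, 6, 8, 9, 10, 7]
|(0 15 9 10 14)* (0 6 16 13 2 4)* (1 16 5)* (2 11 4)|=|(0 15 9 10 14 6 5 1 16 13 11 4)|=12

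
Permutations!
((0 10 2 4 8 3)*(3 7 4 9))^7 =(0 2 3 10 9)(4 8 7)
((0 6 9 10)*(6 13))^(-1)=((0 13 6 9 10))^(-1)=(0 10 9 6 13)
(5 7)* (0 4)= (0 4)(5 7)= [4, 1, 2, 3, 0, 7, 6, 5]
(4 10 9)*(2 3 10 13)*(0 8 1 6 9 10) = (0 8 1 6 9 4 13 2 3) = [8, 6, 3, 0, 13, 5, 9, 7, 1, 4, 10, 11, 12, 2]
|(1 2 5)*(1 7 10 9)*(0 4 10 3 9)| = 6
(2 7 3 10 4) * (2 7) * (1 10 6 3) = (1 10 4 7)(3 6) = [0, 10, 2, 6, 7, 5, 3, 1, 8, 9, 4]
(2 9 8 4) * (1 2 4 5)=[0, 2, 9, 3, 4, 1, 6, 7, 5, 8]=(1 2 9 8 5)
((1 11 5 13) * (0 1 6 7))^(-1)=((0 1 11 5 13 6 7))^(-1)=(0 7 6 13 5 11 1)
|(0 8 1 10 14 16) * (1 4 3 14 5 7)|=|(0 8 4 3 14 16)(1 10 5 7)|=12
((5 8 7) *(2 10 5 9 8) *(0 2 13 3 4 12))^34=(0 10 13 4)(2 5 3 12)(7 9 8)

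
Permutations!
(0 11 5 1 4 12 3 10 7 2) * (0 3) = (0 11 5 1 4 12)(2 3 10 7) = [11, 4, 3, 10, 12, 1, 6, 2, 8, 9, 7, 5, 0]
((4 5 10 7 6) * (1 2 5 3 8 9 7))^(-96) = ((1 2 5 10)(3 8 9 7 6 4))^(-96) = (10)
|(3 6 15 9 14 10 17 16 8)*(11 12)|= 18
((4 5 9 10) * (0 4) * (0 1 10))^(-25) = (0 9 5 4)(1 10)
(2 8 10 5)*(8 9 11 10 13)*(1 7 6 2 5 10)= (1 7 6 2 9 11)(8 13)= [0, 7, 9, 3, 4, 5, 2, 6, 13, 11, 10, 1, 12, 8]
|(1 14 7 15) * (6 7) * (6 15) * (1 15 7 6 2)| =4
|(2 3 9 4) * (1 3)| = 5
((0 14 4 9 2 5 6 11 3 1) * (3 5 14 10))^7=((0 10 3 1)(2 14 4 9)(5 6 11))^7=(0 1 3 10)(2 9 4 14)(5 6 11)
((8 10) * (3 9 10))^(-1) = (3 8 10 9)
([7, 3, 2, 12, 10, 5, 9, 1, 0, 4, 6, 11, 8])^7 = [7, 3, 2, 12, 9, 5, 10, 1, 0, 6, 4, 11, 8]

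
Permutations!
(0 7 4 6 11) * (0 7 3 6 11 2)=(0 3 6 2)(4 11 7)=[3, 1, 0, 6, 11, 5, 2, 4, 8, 9, 10, 7]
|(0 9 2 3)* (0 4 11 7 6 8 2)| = 14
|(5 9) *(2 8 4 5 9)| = |(9)(2 8 4 5)| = 4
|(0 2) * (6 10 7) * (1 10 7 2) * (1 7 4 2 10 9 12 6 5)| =9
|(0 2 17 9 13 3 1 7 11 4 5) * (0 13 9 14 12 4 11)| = |(0 2 17 14 12 4 5 13 3 1 7)| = 11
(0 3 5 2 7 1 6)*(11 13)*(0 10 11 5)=(0 3)(1 6 10 11 13 5 2 7)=[3, 6, 7, 0, 4, 2, 10, 1, 8, 9, 11, 13, 12, 5]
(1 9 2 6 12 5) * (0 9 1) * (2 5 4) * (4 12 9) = (12)(0 4 2 6 9 5) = [4, 1, 6, 3, 2, 0, 9, 7, 8, 5, 10, 11, 12]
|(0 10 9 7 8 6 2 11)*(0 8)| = 4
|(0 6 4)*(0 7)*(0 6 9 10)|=3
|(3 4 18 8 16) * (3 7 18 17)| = |(3 4 17)(7 18 8 16)| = 12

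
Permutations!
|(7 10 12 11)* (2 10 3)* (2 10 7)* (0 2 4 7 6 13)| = 12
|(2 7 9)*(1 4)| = |(1 4)(2 7 9)| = 6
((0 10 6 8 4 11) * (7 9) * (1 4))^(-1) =((0 10 6 8 1 4 11)(7 9))^(-1) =(0 11 4 1 8 6 10)(7 9)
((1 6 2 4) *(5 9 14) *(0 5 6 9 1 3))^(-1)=(0 3 4 2 6 14 9 1 5)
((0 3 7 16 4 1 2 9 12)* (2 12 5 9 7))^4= (0 16)(1 2)(3 4)(7 12)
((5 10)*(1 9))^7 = (1 9)(5 10)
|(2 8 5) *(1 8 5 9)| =6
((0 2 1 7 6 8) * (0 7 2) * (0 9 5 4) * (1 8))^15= ((0 9 5 4)(1 2 8 7 6))^15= (0 4 5 9)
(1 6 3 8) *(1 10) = (1 6 3 8 10) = [0, 6, 2, 8, 4, 5, 3, 7, 10, 9, 1]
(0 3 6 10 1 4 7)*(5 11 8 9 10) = [3, 4, 2, 6, 7, 11, 5, 0, 9, 10, 1, 8] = (0 3 6 5 11 8 9 10 1 4 7)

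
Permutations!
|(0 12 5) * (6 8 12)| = |(0 6 8 12 5)| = 5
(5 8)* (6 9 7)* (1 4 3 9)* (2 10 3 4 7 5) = (1 7 6)(2 10 3 9 5 8) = [0, 7, 10, 9, 4, 8, 1, 6, 2, 5, 3]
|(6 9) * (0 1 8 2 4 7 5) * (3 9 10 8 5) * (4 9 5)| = 30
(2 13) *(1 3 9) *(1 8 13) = (1 3 9 8 13 2) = [0, 3, 1, 9, 4, 5, 6, 7, 13, 8, 10, 11, 12, 2]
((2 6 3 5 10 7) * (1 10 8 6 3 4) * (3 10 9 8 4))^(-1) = ((1 9 8 6 3 5 4)(2 10 7))^(-1) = (1 4 5 3 6 8 9)(2 7 10)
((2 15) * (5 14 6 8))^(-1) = ((2 15)(5 14 6 8))^(-1) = (2 15)(5 8 6 14)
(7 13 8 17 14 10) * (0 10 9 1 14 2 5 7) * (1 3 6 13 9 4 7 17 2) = (0 10)(1 14 4 7 9 3 6 13 8 2 5 17) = [10, 14, 5, 6, 7, 17, 13, 9, 2, 3, 0, 11, 12, 8, 4, 15, 16, 1]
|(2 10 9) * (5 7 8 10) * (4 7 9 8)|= 6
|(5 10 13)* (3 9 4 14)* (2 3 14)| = 12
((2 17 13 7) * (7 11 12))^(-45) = (2 11)(7 13)(12 17)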